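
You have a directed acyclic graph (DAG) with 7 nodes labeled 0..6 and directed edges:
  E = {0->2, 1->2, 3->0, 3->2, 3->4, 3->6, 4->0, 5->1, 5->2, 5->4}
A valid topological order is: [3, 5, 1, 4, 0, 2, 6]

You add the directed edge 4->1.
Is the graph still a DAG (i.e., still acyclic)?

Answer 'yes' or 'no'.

Given toposort: [3, 5, 1, 4, 0, 2, 6]
Position of 4: index 3; position of 1: index 2
New edge 4->1: backward (u after v in old order)
Backward edge: old toposort is now invalid. Check if this creates a cycle.
Does 1 already reach 4? Reachable from 1: [1, 2]. NO -> still a DAG (reorder needed).
Still a DAG? yes

Answer: yes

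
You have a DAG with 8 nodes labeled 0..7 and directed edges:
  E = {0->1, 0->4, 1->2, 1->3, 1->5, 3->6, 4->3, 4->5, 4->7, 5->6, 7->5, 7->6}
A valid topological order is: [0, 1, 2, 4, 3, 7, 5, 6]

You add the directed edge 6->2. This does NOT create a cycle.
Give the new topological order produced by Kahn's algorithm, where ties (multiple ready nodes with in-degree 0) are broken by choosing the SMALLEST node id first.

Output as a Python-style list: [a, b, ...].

Answer: [0, 1, 4, 3, 7, 5, 6, 2]

Derivation:
Old toposort: [0, 1, 2, 4, 3, 7, 5, 6]
Added edge: 6->2
Position of 6 (7) > position of 2 (2). Must reorder: 6 must now come before 2.
Run Kahn's algorithm (break ties by smallest node id):
  initial in-degrees: [0, 1, 2, 2, 1, 3, 3, 1]
  ready (indeg=0): [0]
  pop 0: indeg[1]->0; indeg[4]->0 | ready=[1, 4] | order so far=[0]
  pop 1: indeg[2]->1; indeg[3]->1; indeg[5]->2 | ready=[4] | order so far=[0, 1]
  pop 4: indeg[3]->0; indeg[5]->1; indeg[7]->0 | ready=[3, 7] | order so far=[0, 1, 4]
  pop 3: indeg[6]->2 | ready=[7] | order so far=[0, 1, 4, 3]
  pop 7: indeg[5]->0; indeg[6]->1 | ready=[5] | order so far=[0, 1, 4, 3, 7]
  pop 5: indeg[6]->0 | ready=[6] | order so far=[0, 1, 4, 3, 7, 5]
  pop 6: indeg[2]->0 | ready=[2] | order so far=[0, 1, 4, 3, 7, 5, 6]
  pop 2: no out-edges | ready=[] | order so far=[0, 1, 4, 3, 7, 5, 6, 2]
  Result: [0, 1, 4, 3, 7, 5, 6, 2]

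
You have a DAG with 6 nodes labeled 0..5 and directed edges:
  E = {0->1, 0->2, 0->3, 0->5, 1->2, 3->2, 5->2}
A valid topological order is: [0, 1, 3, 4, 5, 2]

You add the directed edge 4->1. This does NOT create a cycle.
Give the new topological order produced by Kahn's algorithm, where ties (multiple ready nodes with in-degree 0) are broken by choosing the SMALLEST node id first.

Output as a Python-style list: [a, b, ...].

Old toposort: [0, 1, 3, 4, 5, 2]
Added edge: 4->1
Position of 4 (3) > position of 1 (1). Must reorder: 4 must now come before 1.
Run Kahn's algorithm (break ties by smallest node id):
  initial in-degrees: [0, 2, 4, 1, 0, 1]
  ready (indeg=0): [0, 4]
  pop 0: indeg[1]->1; indeg[2]->3; indeg[3]->0; indeg[5]->0 | ready=[3, 4, 5] | order so far=[0]
  pop 3: indeg[2]->2 | ready=[4, 5] | order so far=[0, 3]
  pop 4: indeg[1]->0 | ready=[1, 5] | order so far=[0, 3, 4]
  pop 1: indeg[2]->1 | ready=[5] | order so far=[0, 3, 4, 1]
  pop 5: indeg[2]->0 | ready=[2] | order so far=[0, 3, 4, 1, 5]
  pop 2: no out-edges | ready=[] | order so far=[0, 3, 4, 1, 5, 2]
  Result: [0, 3, 4, 1, 5, 2]

Answer: [0, 3, 4, 1, 5, 2]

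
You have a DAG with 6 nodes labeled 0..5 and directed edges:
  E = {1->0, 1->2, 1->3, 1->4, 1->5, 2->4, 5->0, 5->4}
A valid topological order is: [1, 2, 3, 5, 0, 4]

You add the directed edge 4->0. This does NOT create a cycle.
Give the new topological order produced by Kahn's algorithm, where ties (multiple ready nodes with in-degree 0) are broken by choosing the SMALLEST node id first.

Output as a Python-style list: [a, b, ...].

Old toposort: [1, 2, 3, 5, 0, 4]
Added edge: 4->0
Position of 4 (5) > position of 0 (4). Must reorder: 4 must now come before 0.
Run Kahn's algorithm (break ties by smallest node id):
  initial in-degrees: [3, 0, 1, 1, 3, 1]
  ready (indeg=0): [1]
  pop 1: indeg[0]->2; indeg[2]->0; indeg[3]->0; indeg[4]->2; indeg[5]->0 | ready=[2, 3, 5] | order so far=[1]
  pop 2: indeg[4]->1 | ready=[3, 5] | order so far=[1, 2]
  pop 3: no out-edges | ready=[5] | order so far=[1, 2, 3]
  pop 5: indeg[0]->1; indeg[4]->0 | ready=[4] | order so far=[1, 2, 3, 5]
  pop 4: indeg[0]->0 | ready=[0] | order so far=[1, 2, 3, 5, 4]
  pop 0: no out-edges | ready=[] | order so far=[1, 2, 3, 5, 4, 0]
  Result: [1, 2, 3, 5, 4, 0]

Answer: [1, 2, 3, 5, 4, 0]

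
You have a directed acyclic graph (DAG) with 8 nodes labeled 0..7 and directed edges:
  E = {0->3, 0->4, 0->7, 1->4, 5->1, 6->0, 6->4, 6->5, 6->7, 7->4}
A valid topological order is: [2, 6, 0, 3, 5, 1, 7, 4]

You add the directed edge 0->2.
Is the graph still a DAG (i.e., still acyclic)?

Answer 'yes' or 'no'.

Answer: yes

Derivation:
Given toposort: [2, 6, 0, 3, 5, 1, 7, 4]
Position of 0: index 2; position of 2: index 0
New edge 0->2: backward (u after v in old order)
Backward edge: old toposort is now invalid. Check if this creates a cycle.
Does 2 already reach 0? Reachable from 2: [2]. NO -> still a DAG (reorder needed).
Still a DAG? yes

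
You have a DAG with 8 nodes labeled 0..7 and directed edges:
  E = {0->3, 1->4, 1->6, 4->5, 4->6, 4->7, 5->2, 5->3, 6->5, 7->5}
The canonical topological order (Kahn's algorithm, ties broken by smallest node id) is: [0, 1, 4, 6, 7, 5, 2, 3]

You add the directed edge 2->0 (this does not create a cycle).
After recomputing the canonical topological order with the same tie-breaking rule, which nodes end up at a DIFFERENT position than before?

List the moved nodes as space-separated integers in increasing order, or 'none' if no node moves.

Answer: 0 1 2 4 5 6 7

Derivation:
Old toposort: [0, 1, 4, 6, 7, 5, 2, 3]
Added edge 2->0
Recompute Kahn (smallest-id tiebreak):
  initial in-degrees: [1, 0, 1, 2, 1, 3, 2, 1]
  ready (indeg=0): [1]
  pop 1: indeg[4]->0; indeg[6]->1 | ready=[4] | order so far=[1]
  pop 4: indeg[5]->2; indeg[6]->0; indeg[7]->0 | ready=[6, 7] | order so far=[1, 4]
  pop 6: indeg[5]->1 | ready=[7] | order so far=[1, 4, 6]
  pop 7: indeg[5]->0 | ready=[5] | order so far=[1, 4, 6, 7]
  pop 5: indeg[2]->0; indeg[3]->1 | ready=[2] | order so far=[1, 4, 6, 7, 5]
  pop 2: indeg[0]->0 | ready=[0] | order so far=[1, 4, 6, 7, 5, 2]
  pop 0: indeg[3]->0 | ready=[3] | order so far=[1, 4, 6, 7, 5, 2, 0]
  pop 3: no out-edges | ready=[] | order so far=[1, 4, 6, 7, 5, 2, 0, 3]
New canonical toposort: [1, 4, 6, 7, 5, 2, 0, 3]
Compare positions:
  Node 0: index 0 -> 6 (moved)
  Node 1: index 1 -> 0 (moved)
  Node 2: index 6 -> 5 (moved)
  Node 3: index 7 -> 7 (same)
  Node 4: index 2 -> 1 (moved)
  Node 5: index 5 -> 4 (moved)
  Node 6: index 3 -> 2 (moved)
  Node 7: index 4 -> 3 (moved)
Nodes that changed position: 0 1 2 4 5 6 7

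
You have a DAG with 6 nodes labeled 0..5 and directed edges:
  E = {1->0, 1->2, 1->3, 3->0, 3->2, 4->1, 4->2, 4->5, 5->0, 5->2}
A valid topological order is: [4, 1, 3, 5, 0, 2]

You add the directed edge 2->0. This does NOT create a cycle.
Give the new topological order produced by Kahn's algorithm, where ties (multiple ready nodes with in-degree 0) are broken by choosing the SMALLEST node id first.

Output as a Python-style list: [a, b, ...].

Answer: [4, 1, 3, 5, 2, 0]

Derivation:
Old toposort: [4, 1, 3, 5, 0, 2]
Added edge: 2->0
Position of 2 (5) > position of 0 (4). Must reorder: 2 must now come before 0.
Run Kahn's algorithm (break ties by smallest node id):
  initial in-degrees: [4, 1, 4, 1, 0, 1]
  ready (indeg=0): [4]
  pop 4: indeg[1]->0; indeg[2]->3; indeg[5]->0 | ready=[1, 5] | order so far=[4]
  pop 1: indeg[0]->3; indeg[2]->2; indeg[3]->0 | ready=[3, 5] | order so far=[4, 1]
  pop 3: indeg[0]->2; indeg[2]->1 | ready=[5] | order so far=[4, 1, 3]
  pop 5: indeg[0]->1; indeg[2]->0 | ready=[2] | order so far=[4, 1, 3, 5]
  pop 2: indeg[0]->0 | ready=[0] | order so far=[4, 1, 3, 5, 2]
  pop 0: no out-edges | ready=[] | order so far=[4, 1, 3, 5, 2, 0]
  Result: [4, 1, 3, 5, 2, 0]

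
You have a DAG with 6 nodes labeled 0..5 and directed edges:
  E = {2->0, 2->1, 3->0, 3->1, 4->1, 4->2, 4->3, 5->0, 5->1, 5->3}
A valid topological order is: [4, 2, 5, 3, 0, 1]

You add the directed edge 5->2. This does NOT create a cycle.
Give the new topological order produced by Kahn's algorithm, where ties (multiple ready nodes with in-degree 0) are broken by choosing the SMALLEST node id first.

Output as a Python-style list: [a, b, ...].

Old toposort: [4, 2, 5, 3, 0, 1]
Added edge: 5->2
Position of 5 (2) > position of 2 (1). Must reorder: 5 must now come before 2.
Run Kahn's algorithm (break ties by smallest node id):
  initial in-degrees: [3, 4, 2, 2, 0, 0]
  ready (indeg=0): [4, 5]
  pop 4: indeg[1]->3; indeg[2]->1; indeg[3]->1 | ready=[5] | order so far=[4]
  pop 5: indeg[0]->2; indeg[1]->2; indeg[2]->0; indeg[3]->0 | ready=[2, 3] | order so far=[4, 5]
  pop 2: indeg[0]->1; indeg[1]->1 | ready=[3] | order so far=[4, 5, 2]
  pop 3: indeg[0]->0; indeg[1]->0 | ready=[0, 1] | order so far=[4, 5, 2, 3]
  pop 0: no out-edges | ready=[1] | order so far=[4, 5, 2, 3, 0]
  pop 1: no out-edges | ready=[] | order so far=[4, 5, 2, 3, 0, 1]
  Result: [4, 5, 2, 3, 0, 1]

Answer: [4, 5, 2, 3, 0, 1]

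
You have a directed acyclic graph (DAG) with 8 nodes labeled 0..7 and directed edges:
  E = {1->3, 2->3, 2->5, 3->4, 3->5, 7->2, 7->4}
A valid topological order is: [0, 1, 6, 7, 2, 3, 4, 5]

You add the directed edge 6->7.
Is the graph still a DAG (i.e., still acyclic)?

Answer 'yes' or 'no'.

Answer: yes

Derivation:
Given toposort: [0, 1, 6, 7, 2, 3, 4, 5]
Position of 6: index 2; position of 7: index 3
New edge 6->7: forward
Forward edge: respects the existing order. Still a DAG, same toposort still valid.
Still a DAG? yes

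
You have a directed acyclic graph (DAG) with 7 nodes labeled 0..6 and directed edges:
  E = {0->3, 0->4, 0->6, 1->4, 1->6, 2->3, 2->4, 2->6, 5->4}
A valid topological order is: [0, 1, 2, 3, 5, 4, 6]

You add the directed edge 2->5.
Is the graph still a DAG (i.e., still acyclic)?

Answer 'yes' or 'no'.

Answer: yes

Derivation:
Given toposort: [0, 1, 2, 3, 5, 4, 6]
Position of 2: index 2; position of 5: index 4
New edge 2->5: forward
Forward edge: respects the existing order. Still a DAG, same toposort still valid.
Still a DAG? yes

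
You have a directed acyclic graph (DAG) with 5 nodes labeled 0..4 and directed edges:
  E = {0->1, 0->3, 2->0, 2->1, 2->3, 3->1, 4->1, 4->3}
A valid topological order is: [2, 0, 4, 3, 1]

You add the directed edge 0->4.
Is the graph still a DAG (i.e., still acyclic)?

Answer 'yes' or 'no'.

Given toposort: [2, 0, 4, 3, 1]
Position of 0: index 1; position of 4: index 2
New edge 0->4: forward
Forward edge: respects the existing order. Still a DAG, same toposort still valid.
Still a DAG? yes

Answer: yes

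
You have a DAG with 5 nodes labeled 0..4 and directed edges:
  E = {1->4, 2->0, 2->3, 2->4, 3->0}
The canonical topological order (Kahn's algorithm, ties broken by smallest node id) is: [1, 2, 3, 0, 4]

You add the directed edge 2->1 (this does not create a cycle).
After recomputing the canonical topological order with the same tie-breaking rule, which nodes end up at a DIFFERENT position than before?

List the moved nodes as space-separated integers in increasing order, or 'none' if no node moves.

Old toposort: [1, 2, 3, 0, 4]
Added edge 2->1
Recompute Kahn (smallest-id tiebreak):
  initial in-degrees: [2, 1, 0, 1, 2]
  ready (indeg=0): [2]
  pop 2: indeg[0]->1; indeg[1]->0; indeg[3]->0; indeg[4]->1 | ready=[1, 3] | order so far=[2]
  pop 1: indeg[4]->0 | ready=[3, 4] | order so far=[2, 1]
  pop 3: indeg[0]->0 | ready=[0, 4] | order so far=[2, 1, 3]
  pop 0: no out-edges | ready=[4] | order so far=[2, 1, 3, 0]
  pop 4: no out-edges | ready=[] | order so far=[2, 1, 3, 0, 4]
New canonical toposort: [2, 1, 3, 0, 4]
Compare positions:
  Node 0: index 3 -> 3 (same)
  Node 1: index 0 -> 1 (moved)
  Node 2: index 1 -> 0 (moved)
  Node 3: index 2 -> 2 (same)
  Node 4: index 4 -> 4 (same)
Nodes that changed position: 1 2

Answer: 1 2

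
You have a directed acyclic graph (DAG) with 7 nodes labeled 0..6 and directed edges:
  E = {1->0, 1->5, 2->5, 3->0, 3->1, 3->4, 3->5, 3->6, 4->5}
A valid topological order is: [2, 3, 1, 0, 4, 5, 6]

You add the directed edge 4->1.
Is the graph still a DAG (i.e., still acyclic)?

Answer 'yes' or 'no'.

Answer: yes

Derivation:
Given toposort: [2, 3, 1, 0, 4, 5, 6]
Position of 4: index 4; position of 1: index 2
New edge 4->1: backward (u after v in old order)
Backward edge: old toposort is now invalid. Check if this creates a cycle.
Does 1 already reach 4? Reachable from 1: [0, 1, 5]. NO -> still a DAG (reorder needed).
Still a DAG? yes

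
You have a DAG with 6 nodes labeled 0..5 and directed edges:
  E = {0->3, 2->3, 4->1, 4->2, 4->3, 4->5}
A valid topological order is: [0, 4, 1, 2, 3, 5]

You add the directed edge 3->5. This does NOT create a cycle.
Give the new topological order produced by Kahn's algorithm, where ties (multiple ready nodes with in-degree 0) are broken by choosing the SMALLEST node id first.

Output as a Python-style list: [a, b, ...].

Old toposort: [0, 4, 1, 2, 3, 5]
Added edge: 3->5
Position of 3 (4) < position of 5 (5). Old order still valid.
Run Kahn's algorithm (break ties by smallest node id):
  initial in-degrees: [0, 1, 1, 3, 0, 2]
  ready (indeg=0): [0, 4]
  pop 0: indeg[3]->2 | ready=[4] | order so far=[0]
  pop 4: indeg[1]->0; indeg[2]->0; indeg[3]->1; indeg[5]->1 | ready=[1, 2] | order so far=[0, 4]
  pop 1: no out-edges | ready=[2] | order so far=[0, 4, 1]
  pop 2: indeg[3]->0 | ready=[3] | order so far=[0, 4, 1, 2]
  pop 3: indeg[5]->0 | ready=[5] | order so far=[0, 4, 1, 2, 3]
  pop 5: no out-edges | ready=[] | order so far=[0, 4, 1, 2, 3, 5]
  Result: [0, 4, 1, 2, 3, 5]

Answer: [0, 4, 1, 2, 3, 5]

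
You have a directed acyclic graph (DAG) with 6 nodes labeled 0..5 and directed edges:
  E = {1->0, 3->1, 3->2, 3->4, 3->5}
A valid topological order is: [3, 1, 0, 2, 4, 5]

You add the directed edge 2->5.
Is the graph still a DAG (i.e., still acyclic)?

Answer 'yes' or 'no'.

Given toposort: [3, 1, 0, 2, 4, 5]
Position of 2: index 3; position of 5: index 5
New edge 2->5: forward
Forward edge: respects the existing order. Still a DAG, same toposort still valid.
Still a DAG? yes

Answer: yes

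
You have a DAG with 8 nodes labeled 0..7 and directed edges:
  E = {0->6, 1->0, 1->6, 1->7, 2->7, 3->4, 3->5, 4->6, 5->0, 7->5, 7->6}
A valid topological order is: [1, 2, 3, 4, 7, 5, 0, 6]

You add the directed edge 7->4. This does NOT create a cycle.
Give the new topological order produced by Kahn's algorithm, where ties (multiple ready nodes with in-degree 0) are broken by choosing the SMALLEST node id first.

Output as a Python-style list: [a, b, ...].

Old toposort: [1, 2, 3, 4, 7, 5, 0, 6]
Added edge: 7->4
Position of 7 (4) > position of 4 (3). Must reorder: 7 must now come before 4.
Run Kahn's algorithm (break ties by smallest node id):
  initial in-degrees: [2, 0, 0, 0, 2, 2, 4, 2]
  ready (indeg=0): [1, 2, 3]
  pop 1: indeg[0]->1; indeg[6]->3; indeg[7]->1 | ready=[2, 3] | order so far=[1]
  pop 2: indeg[7]->0 | ready=[3, 7] | order so far=[1, 2]
  pop 3: indeg[4]->1; indeg[5]->1 | ready=[7] | order so far=[1, 2, 3]
  pop 7: indeg[4]->0; indeg[5]->0; indeg[6]->2 | ready=[4, 5] | order so far=[1, 2, 3, 7]
  pop 4: indeg[6]->1 | ready=[5] | order so far=[1, 2, 3, 7, 4]
  pop 5: indeg[0]->0 | ready=[0] | order so far=[1, 2, 3, 7, 4, 5]
  pop 0: indeg[6]->0 | ready=[6] | order so far=[1, 2, 3, 7, 4, 5, 0]
  pop 6: no out-edges | ready=[] | order so far=[1, 2, 3, 7, 4, 5, 0, 6]
  Result: [1, 2, 3, 7, 4, 5, 0, 6]

Answer: [1, 2, 3, 7, 4, 5, 0, 6]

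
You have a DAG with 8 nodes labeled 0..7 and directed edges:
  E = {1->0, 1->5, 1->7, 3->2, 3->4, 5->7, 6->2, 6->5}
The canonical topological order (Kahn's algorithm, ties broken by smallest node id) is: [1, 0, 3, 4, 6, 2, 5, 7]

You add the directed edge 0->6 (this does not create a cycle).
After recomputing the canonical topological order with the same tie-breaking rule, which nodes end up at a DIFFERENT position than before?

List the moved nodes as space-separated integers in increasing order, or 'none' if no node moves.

Old toposort: [1, 0, 3, 4, 6, 2, 5, 7]
Added edge 0->6
Recompute Kahn (smallest-id tiebreak):
  initial in-degrees: [1, 0, 2, 0, 1, 2, 1, 2]
  ready (indeg=0): [1, 3]
  pop 1: indeg[0]->0; indeg[5]->1; indeg[7]->1 | ready=[0, 3] | order so far=[1]
  pop 0: indeg[6]->0 | ready=[3, 6] | order so far=[1, 0]
  pop 3: indeg[2]->1; indeg[4]->0 | ready=[4, 6] | order so far=[1, 0, 3]
  pop 4: no out-edges | ready=[6] | order so far=[1, 0, 3, 4]
  pop 6: indeg[2]->0; indeg[5]->0 | ready=[2, 5] | order so far=[1, 0, 3, 4, 6]
  pop 2: no out-edges | ready=[5] | order so far=[1, 0, 3, 4, 6, 2]
  pop 5: indeg[7]->0 | ready=[7] | order so far=[1, 0, 3, 4, 6, 2, 5]
  pop 7: no out-edges | ready=[] | order so far=[1, 0, 3, 4, 6, 2, 5, 7]
New canonical toposort: [1, 0, 3, 4, 6, 2, 5, 7]
Compare positions:
  Node 0: index 1 -> 1 (same)
  Node 1: index 0 -> 0 (same)
  Node 2: index 5 -> 5 (same)
  Node 3: index 2 -> 2 (same)
  Node 4: index 3 -> 3 (same)
  Node 5: index 6 -> 6 (same)
  Node 6: index 4 -> 4 (same)
  Node 7: index 7 -> 7 (same)
Nodes that changed position: none

Answer: none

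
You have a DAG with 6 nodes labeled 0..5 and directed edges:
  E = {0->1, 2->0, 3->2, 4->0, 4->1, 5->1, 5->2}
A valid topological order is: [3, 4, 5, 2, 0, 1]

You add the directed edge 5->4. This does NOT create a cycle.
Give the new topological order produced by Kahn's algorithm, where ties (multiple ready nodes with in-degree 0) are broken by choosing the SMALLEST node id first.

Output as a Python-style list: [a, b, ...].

Old toposort: [3, 4, 5, 2, 0, 1]
Added edge: 5->4
Position of 5 (2) > position of 4 (1). Must reorder: 5 must now come before 4.
Run Kahn's algorithm (break ties by smallest node id):
  initial in-degrees: [2, 3, 2, 0, 1, 0]
  ready (indeg=0): [3, 5]
  pop 3: indeg[2]->1 | ready=[5] | order so far=[3]
  pop 5: indeg[1]->2; indeg[2]->0; indeg[4]->0 | ready=[2, 4] | order so far=[3, 5]
  pop 2: indeg[0]->1 | ready=[4] | order so far=[3, 5, 2]
  pop 4: indeg[0]->0; indeg[1]->1 | ready=[0] | order so far=[3, 5, 2, 4]
  pop 0: indeg[1]->0 | ready=[1] | order so far=[3, 5, 2, 4, 0]
  pop 1: no out-edges | ready=[] | order so far=[3, 5, 2, 4, 0, 1]
  Result: [3, 5, 2, 4, 0, 1]

Answer: [3, 5, 2, 4, 0, 1]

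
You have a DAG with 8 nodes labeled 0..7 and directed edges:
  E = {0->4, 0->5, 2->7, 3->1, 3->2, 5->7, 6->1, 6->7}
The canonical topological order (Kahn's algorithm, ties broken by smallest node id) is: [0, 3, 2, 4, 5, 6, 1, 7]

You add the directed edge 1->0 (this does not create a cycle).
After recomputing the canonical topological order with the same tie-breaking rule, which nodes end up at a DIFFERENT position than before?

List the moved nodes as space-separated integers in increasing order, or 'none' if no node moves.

Answer: 0 1 2 3 4 5 6

Derivation:
Old toposort: [0, 3, 2, 4, 5, 6, 1, 7]
Added edge 1->0
Recompute Kahn (smallest-id tiebreak):
  initial in-degrees: [1, 2, 1, 0, 1, 1, 0, 3]
  ready (indeg=0): [3, 6]
  pop 3: indeg[1]->1; indeg[2]->0 | ready=[2, 6] | order so far=[3]
  pop 2: indeg[7]->2 | ready=[6] | order so far=[3, 2]
  pop 6: indeg[1]->0; indeg[7]->1 | ready=[1] | order so far=[3, 2, 6]
  pop 1: indeg[0]->0 | ready=[0] | order so far=[3, 2, 6, 1]
  pop 0: indeg[4]->0; indeg[5]->0 | ready=[4, 5] | order so far=[3, 2, 6, 1, 0]
  pop 4: no out-edges | ready=[5] | order so far=[3, 2, 6, 1, 0, 4]
  pop 5: indeg[7]->0 | ready=[7] | order so far=[3, 2, 6, 1, 0, 4, 5]
  pop 7: no out-edges | ready=[] | order so far=[3, 2, 6, 1, 0, 4, 5, 7]
New canonical toposort: [3, 2, 6, 1, 0, 4, 5, 7]
Compare positions:
  Node 0: index 0 -> 4 (moved)
  Node 1: index 6 -> 3 (moved)
  Node 2: index 2 -> 1 (moved)
  Node 3: index 1 -> 0 (moved)
  Node 4: index 3 -> 5 (moved)
  Node 5: index 4 -> 6 (moved)
  Node 6: index 5 -> 2 (moved)
  Node 7: index 7 -> 7 (same)
Nodes that changed position: 0 1 2 3 4 5 6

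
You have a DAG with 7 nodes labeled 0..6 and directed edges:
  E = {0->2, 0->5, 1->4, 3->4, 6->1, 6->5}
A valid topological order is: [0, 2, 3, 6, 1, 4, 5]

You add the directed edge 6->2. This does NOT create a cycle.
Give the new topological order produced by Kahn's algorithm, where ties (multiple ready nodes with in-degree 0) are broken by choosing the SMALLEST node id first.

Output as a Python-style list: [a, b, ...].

Old toposort: [0, 2, 3, 6, 1, 4, 5]
Added edge: 6->2
Position of 6 (3) > position of 2 (1). Must reorder: 6 must now come before 2.
Run Kahn's algorithm (break ties by smallest node id):
  initial in-degrees: [0, 1, 2, 0, 2, 2, 0]
  ready (indeg=0): [0, 3, 6]
  pop 0: indeg[2]->1; indeg[5]->1 | ready=[3, 6] | order so far=[0]
  pop 3: indeg[4]->1 | ready=[6] | order so far=[0, 3]
  pop 6: indeg[1]->0; indeg[2]->0; indeg[5]->0 | ready=[1, 2, 5] | order so far=[0, 3, 6]
  pop 1: indeg[4]->0 | ready=[2, 4, 5] | order so far=[0, 3, 6, 1]
  pop 2: no out-edges | ready=[4, 5] | order so far=[0, 3, 6, 1, 2]
  pop 4: no out-edges | ready=[5] | order so far=[0, 3, 6, 1, 2, 4]
  pop 5: no out-edges | ready=[] | order so far=[0, 3, 6, 1, 2, 4, 5]
  Result: [0, 3, 6, 1, 2, 4, 5]

Answer: [0, 3, 6, 1, 2, 4, 5]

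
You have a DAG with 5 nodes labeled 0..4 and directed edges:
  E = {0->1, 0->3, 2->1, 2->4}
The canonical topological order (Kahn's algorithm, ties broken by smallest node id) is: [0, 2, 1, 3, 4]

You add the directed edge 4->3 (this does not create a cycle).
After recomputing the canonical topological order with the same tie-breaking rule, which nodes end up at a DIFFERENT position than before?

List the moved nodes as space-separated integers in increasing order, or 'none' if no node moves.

Old toposort: [0, 2, 1, 3, 4]
Added edge 4->3
Recompute Kahn (smallest-id tiebreak):
  initial in-degrees: [0, 2, 0, 2, 1]
  ready (indeg=0): [0, 2]
  pop 0: indeg[1]->1; indeg[3]->1 | ready=[2] | order so far=[0]
  pop 2: indeg[1]->0; indeg[4]->0 | ready=[1, 4] | order so far=[0, 2]
  pop 1: no out-edges | ready=[4] | order so far=[0, 2, 1]
  pop 4: indeg[3]->0 | ready=[3] | order so far=[0, 2, 1, 4]
  pop 3: no out-edges | ready=[] | order so far=[0, 2, 1, 4, 3]
New canonical toposort: [0, 2, 1, 4, 3]
Compare positions:
  Node 0: index 0 -> 0 (same)
  Node 1: index 2 -> 2 (same)
  Node 2: index 1 -> 1 (same)
  Node 3: index 3 -> 4 (moved)
  Node 4: index 4 -> 3 (moved)
Nodes that changed position: 3 4

Answer: 3 4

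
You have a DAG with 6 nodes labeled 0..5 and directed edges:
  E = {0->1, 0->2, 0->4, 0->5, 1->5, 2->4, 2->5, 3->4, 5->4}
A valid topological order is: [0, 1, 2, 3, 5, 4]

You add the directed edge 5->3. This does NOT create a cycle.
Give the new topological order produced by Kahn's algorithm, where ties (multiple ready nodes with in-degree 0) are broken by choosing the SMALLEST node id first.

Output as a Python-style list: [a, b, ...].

Old toposort: [0, 1, 2, 3, 5, 4]
Added edge: 5->3
Position of 5 (4) > position of 3 (3). Must reorder: 5 must now come before 3.
Run Kahn's algorithm (break ties by smallest node id):
  initial in-degrees: [0, 1, 1, 1, 4, 3]
  ready (indeg=0): [0]
  pop 0: indeg[1]->0; indeg[2]->0; indeg[4]->3; indeg[5]->2 | ready=[1, 2] | order so far=[0]
  pop 1: indeg[5]->1 | ready=[2] | order so far=[0, 1]
  pop 2: indeg[4]->2; indeg[5]->0 | ready=[5] | order so far=[0, 1, 2]
  pop 5: indeg[3]->0; indeg[4]->1 | ready=[3] | order so far=[0, 1, 2, 5]
  pop 3: indeg[4]->0 | ready=[4] | order so far=[0, 1, 2, 5, 3]
  pop 4: no out-edges | ready=[] | order so far=[0, 1, 2, 5, 3, 4]
  Result: [0, 1, 2, 5, 3, 4]

Answer: [0, 1, 2, 5, 3, 4]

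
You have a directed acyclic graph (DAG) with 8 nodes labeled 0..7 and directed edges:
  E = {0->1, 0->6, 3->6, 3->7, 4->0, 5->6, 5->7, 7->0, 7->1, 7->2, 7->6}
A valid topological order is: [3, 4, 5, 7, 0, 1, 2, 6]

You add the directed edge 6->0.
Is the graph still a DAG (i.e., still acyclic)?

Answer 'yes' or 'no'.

Answer: no

Derivation:
Given toposort: [3, 4, 5, 7, 0, 1, 2, 6]
Position of 6: index 7; position of 0: index 4
New edge 6->0: backward (u after v in old order)
Backward edge: old toposort is now invalid. Check if this creates a cycle.
Does 0 already reach 6? Reachable from 0: [0, 1, 6]. YES -> cycle!
Still a DAG? no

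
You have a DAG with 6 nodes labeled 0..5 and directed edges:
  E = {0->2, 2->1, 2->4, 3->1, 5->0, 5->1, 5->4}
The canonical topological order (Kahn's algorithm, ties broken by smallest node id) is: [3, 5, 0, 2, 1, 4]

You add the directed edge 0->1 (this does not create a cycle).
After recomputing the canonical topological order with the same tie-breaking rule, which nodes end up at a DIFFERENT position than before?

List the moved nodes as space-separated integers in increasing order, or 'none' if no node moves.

Answer: none

Derivation:
Old toposort: [3, 5, 0, 2, 1, 4]
Added edge 0->1
Recompute Kahn (smallest-id tiebreak):
  initial in-degrees: [1, 4, 1, 0, 2, 0]
  ready (indeg=0): [3, 5]
  pop 3: indeg[1]->3 | ready=[5] | order so far=[3]
  pop 5: indeg[0]->0; indeg[1]->2; indeg[4]->1 | ready=[0] | order so far=[3, 5]
  pop 0: indeg[1]->1; indeg[2]->0 | ready=[2] | order so far=[3, 5, 0]
  pop 2: indeg[1]->0; indeg[4]->0 | ready=[1, 4] | order so far=[3, 5, 0, 2]
  pop 1: no out-edges | ready=[4] | order so far=[3, 5, 0, 2, 1]
  pop 4: no out-edges | ready=[] | order so far=[3, 5, 0, 2, 1, 4]
New canonical toposort: [3, 5, 0, 2, 1, 4]
Compare positions:
  Node 0: index 2 -> 2 (same)
  Node 1: index 4 -> 4 (same)
  Node 2: index 3 -> 3 (same)
  Node 3: index 0 -> 0 (same)
  Node 4: index 5 -> 5 (same)
  Node 5: index 1 -> 1 (same)
Nodes that changed position: none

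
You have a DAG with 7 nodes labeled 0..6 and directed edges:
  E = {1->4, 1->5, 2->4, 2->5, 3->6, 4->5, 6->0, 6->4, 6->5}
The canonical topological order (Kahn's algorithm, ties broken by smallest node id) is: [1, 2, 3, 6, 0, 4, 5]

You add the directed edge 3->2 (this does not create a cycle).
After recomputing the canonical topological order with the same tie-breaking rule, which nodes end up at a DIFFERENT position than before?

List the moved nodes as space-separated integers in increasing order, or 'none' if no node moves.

Answer: 2 3

Derivation:
Old toposort: [1, 2, 3, 6, 0, 4, 5]
Added edge 3->2
Recompute Kahn (smallest-id tiebreak):
  initial in-degrees: [1, 0, 1, 0, 3, 4, 1]
  ready (indeg=0): [1, 3]
  pop 1: indeg[4]->2; indeg[5]->3 | ready=[3] | order so far=[1]
  pop 3: indeg[2]->0; indeg[6]->0 | ready=[2, 6] | order so far=[1, 3]
  pop 2: indeg[4]->1; indeg[5]->2 | ready=[6] | order so far=[1, 3, 2]
  pop 6: indeg[0]->0; indeg[4]->0; indeg[5]->1 | ready=[0, 4] | order so far=[1, 3, 2, 6]
  pop 0: no out-edges | ready=[4] | order so far=[1, 3, 2, 6, 0]
  pop 4: indeg[5]->0 | ready=[5] | order so far=[1, 3, 2, 6, 0, 4]
  pop 5: no out-edges | ready=[] | order so far=[1, 3, 2, 6, 0, 4, 5]
New canonical toposort: [1, 3, 2, 6, 0, 4, 5]
Compare positions:
  Node 0: index 4 -> 4 (same)
  Node 1: index 0 -> 0 (same)
  Node 2: index 1 -> 2 (moved)
  Node 3: index 2 -> 1 (moved)
  Node 4: index 5 -> 5 (same)
  Node 5: index 6 -> 6 (same)
  Node 6: index 3 -> 3 (same)
Nodes that changed position: 2 3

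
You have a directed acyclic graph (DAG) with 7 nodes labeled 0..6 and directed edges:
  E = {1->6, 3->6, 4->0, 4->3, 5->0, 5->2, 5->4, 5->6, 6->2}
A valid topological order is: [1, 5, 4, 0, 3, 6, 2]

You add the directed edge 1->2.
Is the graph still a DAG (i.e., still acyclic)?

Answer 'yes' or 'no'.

Given toposort: [1, 5, 4, 0, 3, 6, 2]
Position of 1: index 0; position of 2: index 6
New edge 1->2: forward
Forward edge: respects the existing order. Still a DAG, same toposort still valid.
Still a DAG? yes

Answer: yes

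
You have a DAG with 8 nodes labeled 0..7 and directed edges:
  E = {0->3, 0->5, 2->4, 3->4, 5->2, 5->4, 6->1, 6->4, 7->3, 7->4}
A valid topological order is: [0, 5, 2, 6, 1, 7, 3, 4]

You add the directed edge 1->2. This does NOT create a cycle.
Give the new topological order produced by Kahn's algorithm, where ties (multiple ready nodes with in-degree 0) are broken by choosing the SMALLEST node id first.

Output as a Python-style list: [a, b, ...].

Answer: [0, 5, 6, 1, 2, 7, 3, 4]

Derivation:
Old toposort: [0, 5, 2, 6, 1, 7, 3, 4]
Added edge: 1->2
Position of 1 (4) > position of 2 (2). Must reorder: 1 must now come before 2.
Run Kahn's algorithm (break ties by smallest node id):
  initial in-degrees: [0, 1, 2, 2, 5, 1, 0, 0]
  ready (indeg=0): [0, 6, 7]
  pop 0: indeg[3]->1; indeg[5]->0 | ready=[5, 6, 7] | order so far=[0]
  pop 5: indeg[2]->1; indeg[4]->4 | ready=[6, 7] | order so far=[0, 5]
  pop 6: indeg[1]->0; indeg[4]->3 | ready=[1, 7] | order so far=[0, 5, 6]
  pop 1: indeg[2]->0 | ready=[2, 7] | order so far=[0, 5, 6, 1]
  pop 2: indeg[4]->2 | ready=[7] | order so far=[0, 5, 6, 1, 2]
  pop 7: indeg[3]->0; indeg[4]->1 | ready=[3] | order so far=[0, 5, 6, 1, 2, 7]
  pop 3: indeg[4]->0 | ready=[4] | order so far=[0, 5, 6, 1, 2, 7, 3]
  pop 4: no out-edges | ready=[] | order so far=[0, 5, 6, 1, 2, 7, 3, 4]
  Result: [0, 5, 6, 1, 2, 7, 3, 4]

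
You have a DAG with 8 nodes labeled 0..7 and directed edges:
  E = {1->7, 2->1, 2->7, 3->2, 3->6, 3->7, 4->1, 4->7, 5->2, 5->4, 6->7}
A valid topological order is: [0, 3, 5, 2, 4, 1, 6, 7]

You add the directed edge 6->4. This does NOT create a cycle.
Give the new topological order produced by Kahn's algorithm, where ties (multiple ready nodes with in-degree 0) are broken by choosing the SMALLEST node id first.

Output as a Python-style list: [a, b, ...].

Answer: [0, 3, 5, 2, 6, 4, 1, 7]

Derivation:
Old toposort: [0, 3, 5, 2, 4, 1, 6, 7]
Added edge: 6->4
Position of 6 (6) > position of 4 (4). Must reorder: 6 must now come before 4.
Run Kahn's algorithm (break ties by smallest node id):
  initial in-degrees: [0, 2, 2, 0, 2, 0, 1, 5]
  ready (indeg=0): [0, 3, 5]
  pop 0: no out-edges | ready=[3, 5] | order so far=[0]
  pop 3: indeg[2]->1; indeg[6]->0; indeg[7]->4 | ready=[5, 6] | order so far=[0, 3]
  pop 5: indeg[2]->0; indeg[4]->1 | ready=[2, 6] | order so far=[0, 3, 5]
  pop 2: indeg[1]->1; indeg[7]->3 | ready=[6] | order so far=[0, 3, 5, 2]
  pop 6: indeg[4]->0; indeg[7]->2 | ready=[4] | order so far=[0, 3, 5, 2, 6]
  pop 4: indeg[1]->0; indeg[7]->1 | ready=[1] | order so far=[0, 3, 5, 2, 6, 4]
  pop 1: indeg[7]->0 | ready=[7] | order so far=[0, 3, 5, 2, 6, 4, 1]
  pop 7: no out-edges | ready=[] | order so far=[0, 3, 5, 2, 6, 4, 1, 7]
  Result: [0, 3, 5, 2, 6, 4, 1, 7]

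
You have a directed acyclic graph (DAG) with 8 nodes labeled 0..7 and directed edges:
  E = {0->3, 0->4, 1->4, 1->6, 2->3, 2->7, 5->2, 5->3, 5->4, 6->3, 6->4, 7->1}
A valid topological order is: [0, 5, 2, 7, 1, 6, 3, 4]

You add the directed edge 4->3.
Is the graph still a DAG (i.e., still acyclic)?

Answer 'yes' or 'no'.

Answer: yes

Derivation:
Given toposort: [0, 5, 2, 7, 1, 6, 3, 4]
Position of 4: index 7; position of 3: index 6
New edge 4->3: backward (u after v in old order)
Backward edge: old toposort is now invalid. Check if this creates a cycle.
Does 3 already reach 4? Reachable from 3: [3]. NO -> still a DAG (reorder needed).
Still a DAG? yes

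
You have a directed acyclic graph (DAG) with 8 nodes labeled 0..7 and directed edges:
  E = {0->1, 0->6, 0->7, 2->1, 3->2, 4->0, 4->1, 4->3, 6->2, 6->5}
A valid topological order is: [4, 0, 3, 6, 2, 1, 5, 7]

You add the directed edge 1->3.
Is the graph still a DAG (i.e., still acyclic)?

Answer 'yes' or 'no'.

Given toposort: [4, 0, 3, 6, 2, 1, 5, 7]
Position of 1: index 5; position of 3: index 2
New edge 1->3: backward (u after v in old order)
Backward edge: old toposort is now invalid. Check if this creates a cycle.
Does 3 already reach 1? Reachable from 3: [1, 2, 3]. YES -> cycle!
Still a DAG? no

Answer: no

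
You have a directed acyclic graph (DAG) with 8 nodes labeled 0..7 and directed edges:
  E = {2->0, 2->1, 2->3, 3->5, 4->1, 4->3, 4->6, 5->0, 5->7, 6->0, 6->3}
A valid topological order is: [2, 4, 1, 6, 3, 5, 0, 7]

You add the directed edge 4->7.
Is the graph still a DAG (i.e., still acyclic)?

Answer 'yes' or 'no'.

Answer: yes

Derivation:
Given toposort: [2, 4, 1, 6, 3, 5, 0, 7]
Position of 4: index 1; position of 7: index 7
New edge 4->7: forward
Forward edge: respects the existing order. Still a DAG, same toposort still valid.
Still a DAG? yes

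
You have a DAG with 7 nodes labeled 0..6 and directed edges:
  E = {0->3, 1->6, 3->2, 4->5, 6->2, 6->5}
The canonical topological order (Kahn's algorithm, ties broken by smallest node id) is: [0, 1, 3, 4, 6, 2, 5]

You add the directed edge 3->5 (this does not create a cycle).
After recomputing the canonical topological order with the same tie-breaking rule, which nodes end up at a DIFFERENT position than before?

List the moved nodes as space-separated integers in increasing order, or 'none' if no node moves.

Old toposort: [0, 1, 3, 4, 6, 2, 5]
Added edge 3->5
Recompute Kahn (smallest-id tiebreak):
  initial in-degrees: [0, 0, 2, 1, 0, 3, 1]
  ready (indeg=0): [0, 1, 4]
  pop 0: indeg[3]->0 | ready=[1, 3, 4] | order so far=[0]
  pop 1: indeg[6]->0 | ready=[3, 4, 6] | order so far=[0, 1]
  pop 3: indeg[2]->1; indeg[5]->2 | ready=[4, 6] | order so far=[0, 1, 3]
  pop 4: indeg[5]->1 | ready=[6] | order so far=[0, 1, 3, 4]
  pop 6: indeg[2]->0; indeg[5]->0 | ready=[2, 5] | order so far=[0, 1, 3, 4, 6]
  pop 2: no out-edges | ready=[5] | order so far=[0, 1, 3, 4, 6, 2]
  pop 5: no out-edges | ready=[] | order so far=[0, 1, 3, 4, 6, 2, 5]
New canonical toposort: [0, 1, 3, 4, 6, 2, 5]
Compare positions:
  Node 0: index 0 -> 0 (same)
  Node 1: index 1 -> 1 (same)
  Node 2: index 5 -> 5 (same)
  Node 3: index 2 -> 2 (same)
  Node 4: index 3 -> 3 (same)
  Node 5: index 6 -> 6 (same)
  Node 6: index 4 -> 4 (same)
Nodes that changed position: none

Answer: none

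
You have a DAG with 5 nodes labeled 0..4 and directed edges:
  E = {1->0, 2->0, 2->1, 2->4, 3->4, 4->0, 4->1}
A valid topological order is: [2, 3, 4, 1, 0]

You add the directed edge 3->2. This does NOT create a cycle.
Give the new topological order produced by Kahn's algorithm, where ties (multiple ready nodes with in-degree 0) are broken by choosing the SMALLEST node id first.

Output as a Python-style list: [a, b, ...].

Old toposort: [2, 3, 4, 1, 0]
Added edge: 3->2
Position of 3 (1) > position of 2 (0). Must reorder: 3 must now come before 2.
Run Kahn's algorithm (break ties by smallest node id):
  initial in-degrees: [3, 2, 1, 0, 2]
  ready (indeg=0): [3]
  pop 3: indeg[2]->0; indeg[4]->1 | ready=[2] | order so far=[3]
  pop 2: indeg[0]->2; indeg[1]->1; indeg[4]->0 | ready=[4] | order so far=[3, 2]
  pop 4: indeg[0]->1; indeg[1]->0 | ready=[1] | order so far=[3, 2, 4]
  pop 1: indeg[0]->0 | ready=[0] | order so far=[3, 2, 4, 1]
  pop 0: no out-edges | ready=[] | order so far=[3, 2, 4, 1, 0]
  Result: [3, 2, 4, 1, 0]

Answer: [3, 2, 4, 1, 0]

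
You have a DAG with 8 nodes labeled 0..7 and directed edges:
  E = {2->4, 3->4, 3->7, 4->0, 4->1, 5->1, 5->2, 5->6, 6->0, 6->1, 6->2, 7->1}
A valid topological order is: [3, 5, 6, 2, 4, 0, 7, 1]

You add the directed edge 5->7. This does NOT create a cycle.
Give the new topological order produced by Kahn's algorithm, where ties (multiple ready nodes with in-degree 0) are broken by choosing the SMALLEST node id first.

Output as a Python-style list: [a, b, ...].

Answer: [3, 5, 6, 2, 4, 0, 7, 1]

Derivation:
Old toposort: [3, 5, 6, 2, 4, 0, 7, 1]
Added edge: 5->7
Position of 5 (1) < position of 7 (6). Old order still valid.
Run Kahn's algorithm (break ties by smallest node id):
  initial in-degrees: [2, 4, 2, 0, 2, 0, 1, 2]
  ready (indeg=0): [3, 5]
  pop 3: indeg[4]->1; indeg[7]->1 | ready=[5] | order so far=[3]
  pop 5: indeg[1]->3; indeg[2]->1; indeg[6]->0; indeg[7]->0 | ready=[6, 7] | order so far=[3, 5]
  pop 6: indeg[0]->1; indeg[1]->2; indeg[2]->0 | ready=[2, 7] | order so far=[3, 5, 6]
  pop 2: indeg[4]->0 | ready=[4, 7] | order so far=[3, 5, 6, 2]
  pop 4: indeg[0]->0; indeg[1]->1 | ready=[0, 7] | order so far=[3, 5, 6, 2, 4]
  pop 0: no out-edges | ready=[7] | order so far=[3, 5, 6, 2, 4, 0]
  pop 7: indeg[1]->0 | ready=[1] | order so far=[3, 5, 6, 2, 4, 0, 7]
  pop 1: no out-edges | ready=[] | order so far=[3, 5, 6, 2, 4, 0, 7, 1]
  Result: [3, 5, 6, 2, 4, 0, 7, 1]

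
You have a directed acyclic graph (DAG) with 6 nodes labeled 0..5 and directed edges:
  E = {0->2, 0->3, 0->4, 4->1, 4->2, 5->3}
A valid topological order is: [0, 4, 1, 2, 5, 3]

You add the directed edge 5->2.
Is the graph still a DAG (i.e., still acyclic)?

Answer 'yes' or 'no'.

Given toposort: [0, 4, 1, 2, 5, 3]
Position of 5: index 4; position of 2: index 3
New edge 5->2: backward (u after v in old order)
Backward edge: old toposort is now invalid. Check if this creates a cycle.
Does 2 already reach 5? Reachable from 2: [2]. NO -> still a DAG (reorder needed).
Still a DAG? yes

Answer: yes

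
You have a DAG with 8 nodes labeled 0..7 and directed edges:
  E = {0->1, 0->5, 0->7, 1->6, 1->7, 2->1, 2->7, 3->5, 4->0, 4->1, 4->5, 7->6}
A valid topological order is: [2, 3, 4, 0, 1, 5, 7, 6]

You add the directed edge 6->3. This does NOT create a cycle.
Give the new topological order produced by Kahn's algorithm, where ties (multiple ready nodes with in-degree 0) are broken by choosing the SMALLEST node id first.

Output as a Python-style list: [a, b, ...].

Old toposort: [2, 3, 4, 0, 1, 5, 7, 6]
Added edge: 6->3
Position of 6 (7) > position of 3 (1). Must reorder: 6 must now come before 3.
Run Kahn's algorithm (break ties by smallest node id):
  initial in-degrees: [1, 3, 0, 1, 0, 3, 2, 3]
  ready (indeg=0): [2, 4]
  pop 2: indeg[1]->2; indeg[7]->2 | ready=[4] | order so far=[2]
  pop 4: indeg[0]->0; indeg[1]->1; indeg[5]->2 | ready=[0] | order so far=[2, 4]
  pop 0: indeg[1]->0; indeg[5]->1; indeg[7]->1 | ready=[1] | order so far=[2, 4, 0]
  pop 1: indeg[6]->1; indeg[7]->0 | ready=[7] | order so far=[2, 4, 0, 1]
  pop 7: indeg[6]->0 | ready=[6] | order so far=[2, 4, 0, 1, 7]
  pop 6: indeg[3]->0 | ready=[3] | order so far=[2, 4, 0, 1, 7, 6]
  pop 3: indeg[5]->0 | ready=[5] | order so far=[2, 4, 0, 1, 7, 6, 3]
  pop 5: no out-edges | ready=[] | order so far=[2, 4, 0, 1, 7, 6, 3, 5]
  Result: [2, 4, 0, 1, 7, 6, 3, 5]

Answer: [2, 4, 0, 1, 7, 6, 3, 5]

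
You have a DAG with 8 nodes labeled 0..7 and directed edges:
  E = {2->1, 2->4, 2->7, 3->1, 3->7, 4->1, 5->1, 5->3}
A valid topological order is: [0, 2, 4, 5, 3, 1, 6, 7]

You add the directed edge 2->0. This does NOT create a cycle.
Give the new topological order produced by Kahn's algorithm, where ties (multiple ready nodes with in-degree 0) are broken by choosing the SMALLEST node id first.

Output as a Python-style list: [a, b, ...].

Answer: [2, 0, 4, 5, 3, 1, 6, 7]

Derivation:
Old toposort: [0, 2, 4, 5, 3, 1, 6, 7]
Added edge: 2->0
Position of 2 (1) > position of 0 (0). Must reorder: 2 must now come before 0.
Run Kahn's algorithm (break ties by smallest node id):
  initial in-degrees: [1, 4, 0, 1, 1, 0, 0, 2]
  ready (indeg=0): [2, 5, 6]
  pop 2: indeg[0]->0; indeg[1]->3; indeg[4]->0; indeg[7]->1 | ready=[0, 4, 5, 6] | order so far=[2]
  pop 0: no out-edges | ready=[4, 5, 6] | order so far=[2, 0]
  pop 4: indeg[1]->2 | ready=[5, 6] | order so far=[2, 0, 4]
  pop 5: indeg[1]->1; indeg[3]->0 | ready=[3, 6] | order so far=[2, 0, 4, 5]
  pop 3: indeg[1]->0; indeg[7]->0 | ready=[1, 6, 7] | order so far=[2, 0, 4, 5, 3]
  pop 1: no out-edges | ready=[6, 7] | order so far=[2, 0, 4, 5, 3, 1]
  pop 6: no out-edges | ready=[7] | order so far=[2, 0, 4, 5, 3, 1, 6]
  pop 7: no out-edges | ready=[] | order so far=[2, 0, 4, 5, 3, 1, 6, 7]
  Result: [2, 0, 4, 5, 3, 1, 6, 7]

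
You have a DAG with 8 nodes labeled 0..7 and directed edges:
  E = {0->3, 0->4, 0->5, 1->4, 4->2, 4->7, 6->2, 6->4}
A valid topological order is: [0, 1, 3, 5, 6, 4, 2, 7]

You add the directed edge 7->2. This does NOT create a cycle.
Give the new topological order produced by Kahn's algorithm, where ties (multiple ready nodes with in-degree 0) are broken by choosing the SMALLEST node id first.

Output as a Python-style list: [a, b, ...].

Old toposort: [0, 1, 3, 5, 6, 4, 2, 7]
Added edge: 7->2
Position of 7 (7) > position of 2 (6). Must reorder: 7 must now come before 2.
Run Kahn's algorithm (break ties by smallest node id):
  initial in-degrees: [0, 0, 3, 1, 3, 1, 0, 1]
  ready (indeg=0): [0, 1, 6]
  pop 0: indeg[3]->0; indeg[4]->2; indeg[5]->0 | ready=[1, 3, 5, 6] | order so far=[0]
  pop 1: indeg[4]->1 | ready=[3, 5, 6] | order so far=[0, 1]
  pop 3: no out-edges | ready=[5, 6] | order so far=[0, 1, 3]
  pop 5: no out-edges | ready=[6] | order so far=[0, 1, 3, 5]
  pop 6: indeg[2]->2; indeg[4]->0 | ready=[4] | order so far=[0, 1, 3, 5, 6]
  pop 4: indeg[2]->1; indeg[7]->0 | ready=[7] | order so far=[0, 1, 3, 5, 6, 4]
  pop 7: indeg[2]->0 | ready=[2] | order so far=[0, 1, 3, 5, 6, 4, 7]
  pop 2: no out-edges | ready=[] | order so far=[0, 1, 3, 5, 6, 4, 7, 2]
  Result: [0, 1, 3, 5, 6, 4, 7, 2]

Answer: [0, 1, 3, 5, 6, 4, 7, 2]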